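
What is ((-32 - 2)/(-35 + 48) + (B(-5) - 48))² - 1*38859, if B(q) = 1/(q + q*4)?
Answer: -3833451506/105625 ≈ -36293.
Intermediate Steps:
B(q) = 1/(5*q) (B(q) = 1/(q + 4*q) = 1/(5*q))
((-32 - 2)/(-35 + 48) + (B(-5) - 48))² - 1*38859 = ((-32 - 2)/(-35 + 48) + ((⅕)/(-5) - 48))² - 1*38859 = (-34/13 + ((⅕)*(-⅕) - 48))² - 38859 = (-34*1/13 + (-1/25 - 48))² - 38859 = (-34/13 - 1201/25)² - 38859 = (-16463/325)² - 38859 = 271030369/105625 - 38859 = -3833451506/105625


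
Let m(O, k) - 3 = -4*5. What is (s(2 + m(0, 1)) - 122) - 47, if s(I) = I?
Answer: -184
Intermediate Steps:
m(O, k) = -17 (m(O, k) = 3 - 4*5 = 3 - 20 = -17)
(s(2 + m(0, 1)) - 122) - 47 = ((2 - 17) - 122) - 47 = (-15 - 122) - 47 = -137 - 47 = -184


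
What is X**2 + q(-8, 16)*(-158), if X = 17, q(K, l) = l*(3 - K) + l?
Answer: -30047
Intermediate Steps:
q(K, l) = l + l*(3 - K)
X**2 + q(-8, 16)*(-158) = 17**2 + (16*(4 - 1*(-8)))*(-158) = 289 + (16*(4 + 8))*(-158) = 289 + (16*12)*(-158) = 289 + 192*(-158) = 289 - 30336 = -30047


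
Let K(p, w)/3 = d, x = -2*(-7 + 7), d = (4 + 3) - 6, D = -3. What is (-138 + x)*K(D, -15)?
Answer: -414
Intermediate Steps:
d = 1 (d = 7 - 6 = 1)
x = 0 (x = -2*0 = 0)
K(p, w) = 3 (K(p, w) = 3*1 = 3)
(-138 + x)*K(D, -15) = (-138 + 0)*3 = -138*3 = -414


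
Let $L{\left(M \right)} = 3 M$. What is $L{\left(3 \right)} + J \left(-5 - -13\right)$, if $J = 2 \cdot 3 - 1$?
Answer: $49$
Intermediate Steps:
$J = 5$ ($J = 6 - 1 = 5$)
$L{\left(3 \right)} + J \left(-5 - -13\right) = 3 \cdot 3 + 5 \left(-5 - -13\right) = 9 + 5 \left(-5 + 13\right) = 9 + 5 \cdot 8 = 9 + 40 = 49$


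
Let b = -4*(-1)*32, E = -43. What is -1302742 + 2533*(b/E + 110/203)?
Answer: -11425471300/8729 ≈ -1.3089e+6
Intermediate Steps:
b = 128 (b = 4*32 = 128)
-1302742 + 2533*(b/E + 110/203) = -1302742 + 2533*(128/(-43) + 110/203) = -1302742 + 2533*(128*(-1/43) + 110*(1/203)) = -1302742 + 2533*(-128/43 + 110/203) = -1302742 + 2533*(-21254/8729) = -1302742 - 53836382/8729 = -11425471300/8729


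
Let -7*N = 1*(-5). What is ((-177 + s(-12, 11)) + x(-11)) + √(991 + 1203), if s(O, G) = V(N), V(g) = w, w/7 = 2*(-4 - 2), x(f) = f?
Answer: -272 + √2194 ≈ -225.16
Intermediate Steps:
N = 5/7 (N = -(-5)/7 = -⅐*(-5) = 5/7 ≈ 0.71429)
w = -84 (w = 7*(2*(-4 - 2)) = 7*(2*(-6)) = 7*(-12) = -84)
V(g) = -84
s(O, G) = -84
((-177 + s(-12, 11)) + x(-11)) + √(991 + 1203) = ((-177 - 84) - 11) + √(991 + 1203) = (-261 - 11) + √2194 = -272 + √2194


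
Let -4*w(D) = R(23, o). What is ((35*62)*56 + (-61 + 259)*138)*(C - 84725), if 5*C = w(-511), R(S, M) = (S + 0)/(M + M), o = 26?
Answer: -3278810909853/260 ≈ -1.2611e+10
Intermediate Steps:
R(S, M) = S/(2*M) (R(S, M) = S/((2*M)) = S*(1/(2*M)) = S/(2*M))
w(D) = -23/208 (w(D) = -23/(8*26) = -¼*23/52 = -23/208)
C = -23/1040 (C = (⅕)*(-23/208) = -23/1040 ≈ -0.022115)
((35*62)*56 + (-61 + 259)*138)*(C - 84725) = ((35*62)*56 + (-61 + 259)*138)*(-23/1040 - 84725) = (2170*56 + 198*138)*(-88114023/1040) = (121520 + 27324)*(-88114023/1040) = 148844*(-88114023/1040) = -3278810909853/260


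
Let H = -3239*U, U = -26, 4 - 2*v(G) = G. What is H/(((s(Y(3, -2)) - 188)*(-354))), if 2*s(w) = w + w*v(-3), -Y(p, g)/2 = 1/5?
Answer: 421070/334353 ≈ 1.2594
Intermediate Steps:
v(G) = 2 - G/2
Y(p, g) = -2/5
s(w) = 9*w/4 (s(w) = (w + w*(2 - 1/2*(-3)))/2 = (w + w*(2 + 3/2))/2 = (w + w*(7/2))/2 = (w + 7*w/2)/2 = (9*w/2)/2 = 9*w/4)
H = 84214 (H = -3239*(-26) = 84214)
H/(((s(Y(3, -2)) - 188)*(-354))) = 84214/((((9/4)*(-2/5) - 188)*(-354))) = 84214/(((-9/10 - 188)*(-354))) = 84214/((-1889/10*(-354))) = 84214/(334353/5) = 84214*(5/334353) = 421070/334353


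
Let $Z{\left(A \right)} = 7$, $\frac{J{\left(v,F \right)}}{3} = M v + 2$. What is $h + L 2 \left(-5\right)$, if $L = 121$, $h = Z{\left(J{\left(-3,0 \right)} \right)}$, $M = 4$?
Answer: $-1203$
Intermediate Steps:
$J{\left(v,F \right)} = 6 + 12 v$ ($J{\left(v,F \right)} = 3 \left(4 v + 2\right) = 3 \left(2 + 4 v\right) = 6 + 12 v$)
$h = 7$
$h + L 2 \left(-5\right) = 7 + 121 \cdot 2 \left(-5\right) = 7 + 121 \left(-10\right) = 7 - 1210 = -1203$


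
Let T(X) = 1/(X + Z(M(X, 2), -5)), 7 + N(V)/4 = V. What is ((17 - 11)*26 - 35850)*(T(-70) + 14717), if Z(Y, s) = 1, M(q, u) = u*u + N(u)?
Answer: -12082085856/23 ≈ -5.2531e+8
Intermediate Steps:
N(V) = -28 + 4*V
M(q, u) = -28 + u**2 + 4*u (M(q, u) = u*u + (-28 + 4*u) = u**2 + (-28 + 4*u) = -28 + u**2 + 4*u)
T(X) = 1/(1 + X) (T(X) = 1/(X + 1) = 1/(1 + X))
((17 - 11)*26 - 35850)*(T(-70) + 14717) = ((17 - 11)*26 - 35850)*(1/(1 - 70) + 14717) = (6*26 - 35850)*(1/(-69) + 14717) = (156 - 35850)*(-1/69 + 14717) = -35694*1015472/69 = -12082085856/23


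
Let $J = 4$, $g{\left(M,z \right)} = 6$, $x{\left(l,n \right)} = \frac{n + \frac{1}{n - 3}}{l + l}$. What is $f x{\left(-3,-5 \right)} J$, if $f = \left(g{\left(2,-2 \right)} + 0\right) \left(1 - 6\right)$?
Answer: $- \frac{205}{2} \approx -102.5$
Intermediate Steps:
$x{\left(l,n \right)} = \frac{n + \frac{1}{-3 + n}}{2 l}$
$f = -30$ ($f = \left(6 + 0\right) \left(1 - 6\right) = 6 \left(1 - 6\right) = 6 \left(-5\right) = -30$)
$f x{\left(-3,-5 \right)} J = - 30 \frac{1 + \left(-5\right)^{2} - -15}{2 \left(-3\right) \left(-3 - 5\right)} 4 = - 30 \cdot \frac{1}{2} \left(- \frac{1}{3}\right) \frac{1}{-8} \left(1 + 25 + 15\right) 4 = - 30 \cdot \frac{1}{2} \left(- \frac{1}{3}\right) \left(- \frac{1}{8}\right) 41 \cdot 4 = \left(-30\right) \frac{41}{48} \cdot 4 = \left(- \frac{205}{8}\right) 4 = - \frac{205}{2}$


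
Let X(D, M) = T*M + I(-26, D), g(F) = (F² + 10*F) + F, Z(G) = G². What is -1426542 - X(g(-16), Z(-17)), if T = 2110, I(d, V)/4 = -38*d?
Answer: -2040284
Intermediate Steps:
I(d, V) = -152*d (I(d, V) = 4*(-38*d) = -152*d)
g(F) = F² + 11*F
X(D, M) = 3952 + 2110*M (X(D, M) = 2110*M - 152*(-26) = 2110*M + 3952 = 3952 + 2110*M)
-1426542 - X(g(-16), Z(-17)) = -1426542 - (3952 + 2110*(-17)²) = -1426542 - (3952 + 2110*289) = -1426542 - (3952 + 609790) = -1426542 - 1*613742 = -1426542 - 613742 = -2040284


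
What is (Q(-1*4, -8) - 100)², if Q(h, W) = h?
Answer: 10816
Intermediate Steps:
(Q(-1*4, -8) - 100)² = (-1*4 - 100)² = (-4 - 100)² = (-104)² = 10816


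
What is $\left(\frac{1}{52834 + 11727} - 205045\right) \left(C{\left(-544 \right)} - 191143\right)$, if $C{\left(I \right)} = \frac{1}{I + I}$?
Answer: $\frac{29923948611418095}{763504} \approx 3.9193 \cdot 10^{10}$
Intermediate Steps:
$C{\left(I \right)} = \frac{1}{2 I}$
$\left(\frac{1}{52834 + 11727} - 205045\right) \left(C{\left(-544 \right)} - 191143\right) = \left(\frac{1}{52834 + 11727} - 205045\right) \left(\frac{1}{2 \left(-544\right)} - 191143\right) = \left(\frac{1}{64561} - 205045\right) \left(\frac{1}{2} \left(- \frac{1}{544}\right) - 191143\right) = \left(\frac{1}{64561} - 205045\right) \left(- \frac{1}{1088} - 191143\right) = \left(- \frac{13237910244}{64561}\right) \left(- \frac{207963585}{1088}\right) = \frac{29923948611418095}{763504}$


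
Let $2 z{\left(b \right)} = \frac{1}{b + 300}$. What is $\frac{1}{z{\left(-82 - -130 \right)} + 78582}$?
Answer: $\frac{696}{54693073} \approx 1.2726 \cdot 10^{-5}$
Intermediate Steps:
$z{\left(b \right)} = \frac{1}{2 \left(300 + b\right)}$ ($z{\left(b \right)} = \frac{1}{2 \left(b + 300\right)} = \frac{1}{2 \left(300 + b\right)}$)
$\frac{1}{z{\left(-82 - -130 \right)} + 78582} = \frac{1}{\frac{1}{2 \left(300 - -48\right)} + 78582} = \frac{1}{\frac{1}{2 \left(300 + \left(-82 + 130\right)\right)} + 78582} = \frac{1}{\frac{1}{2 \left(300 + 48\right)} + 78582} = \frac{1}{\frac{1}{2 \cdot 348} + 78582} = \frac{1}{\frac{1}{2} \cdot \frac{1}{348} + 78582} = \frac{1}{\frac{1}{696} + 78582} = \frac{1}{\frac{54693073}{696}} = \frac{696}{54693073}$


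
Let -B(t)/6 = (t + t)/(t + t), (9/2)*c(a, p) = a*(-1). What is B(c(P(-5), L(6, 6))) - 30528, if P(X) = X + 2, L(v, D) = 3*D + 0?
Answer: -30534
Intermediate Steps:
L(v, D) = 3*D
P(X) = 2 + X
c(a, p) = -2*a/9 (c(a, p) = 2*(a*(-1))/9 = 2*(-a)/9 = -2*a/9)
B(t) = -6 (B(t) = -6*(t + t)/(t + t) = -6*2*t/(2*t) = -6*2*t*1/(2*t) = -6*1 = -6)
B(c(P(-5), L(6, 6))) - 30528 = -6 - 30528 = -30534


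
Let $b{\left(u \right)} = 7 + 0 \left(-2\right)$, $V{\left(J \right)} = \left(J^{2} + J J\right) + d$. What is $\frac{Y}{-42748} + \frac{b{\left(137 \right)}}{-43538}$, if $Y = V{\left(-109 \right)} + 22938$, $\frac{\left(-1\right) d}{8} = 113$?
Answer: $- \frac{498541371}{465290606} \approx -1.0715$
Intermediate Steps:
$d = -904$ ($d = \left(-8\right) 113 = -904$)
$V{\left(J \right)} = -904 + 2 J^{2}$ ($V{\left(J \right)} = \left(J^{2} + J J\right) - 904 = \left(J^{2} + J^{2}\right) - 904 = 2 J^{2} - 904 = -904 + 2 J^{2}$)
$b{\left(u \right)} = 7$ ($b{\left(u \right)} = 7 + 0 = 7$)
$Y = 45796$ ($Y = \left(-904 + 2 \left(-109\right)^{2}\right) + 22938 = \left(-904 + 2 \cdot 11881\right) + 22938 = \left(-904 + 23762\right) + 22938 = 22858 + 22938 = 45796$)
$\frac{Y}{-42748} + \frac{b{\left(137 \right)}}{-43538} = \frac{45796}{-42748} + \frac{7}{-43538} = 45796 \left(- \frac{1}{42748}\right) + 7 \left(- \frac{1}{43538}\right) = - \frac{11449}{10687} - \frac{7}{43538} = - \frac{498541371}{465290606}$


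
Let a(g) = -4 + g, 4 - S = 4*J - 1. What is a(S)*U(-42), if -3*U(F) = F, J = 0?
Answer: 14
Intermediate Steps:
U(F) = -F/3
S = 5 (S = 4 - (4*0 - 1) = 4 - (0 - 1) = 4 - 1*(-1) = 4 + 1 = 5)
a(S)*U(-42) = (-4 + 5)*(-⅓*(-42)) = 1*14 = 14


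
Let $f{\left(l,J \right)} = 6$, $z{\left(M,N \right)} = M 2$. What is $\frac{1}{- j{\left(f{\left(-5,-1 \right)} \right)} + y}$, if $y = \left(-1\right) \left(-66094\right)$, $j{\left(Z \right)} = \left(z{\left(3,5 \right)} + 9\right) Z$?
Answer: $\frac{1}{66004} \approx 1.5151 \cdot 10^{-5}$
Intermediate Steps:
$z{\left(M,N \right)} = 2 M$
$j{\left(Z \right)} = 15 Z$ ($j{\left(Z \right)} = \left(2 \cdot 3 + 9\right) Z = \left(6 + 9\right) Z = 15 Z$)
$y = 66094$
$\frac{1}{- j{\left(f{\left(-5,-1 \right)} \right)} + y} = \frac{1}{- 15 \cdot 6 + 66094} = \frac{1}{\left(-1\right) 90 + 66094} = \frac{1}{-90 + 66094} = \frac{1}{66004}$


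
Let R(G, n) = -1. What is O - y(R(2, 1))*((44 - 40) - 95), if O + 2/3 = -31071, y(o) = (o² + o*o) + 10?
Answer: -89939/3 ≈ -29980.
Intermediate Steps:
y(o) = 10 + 2*o² (y(o) = (o² + o²) + 10 = 2*o² + 10 = 10 + 2*o²)
O = -93215/3 (O = -⅔ - 31071 = -93215/3 ≈ -31072.)
O - y(R(2, 1))*((44 - 40) - 95) = -93215/3 - (10 + 2*(-1)²)*((44 - 40) - 95) = -93215/3 - (10 + 2*1)*(4 - 95) = -93215/3 - (10 + 2)*(-91) = -93215/3 - 12*(-91) = -93215/3 - 1*(-1092) = -93215/3 + 1092 = -89939/3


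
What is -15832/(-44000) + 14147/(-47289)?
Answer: 1434221/23644500 ≈ 0.060658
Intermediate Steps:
-15832/(-44000) + 14147/(-47289) = -15832*(-1/44000) + 14147*(-1/47289) = 1979/5500 - 14147/47289 = 1434221/23644500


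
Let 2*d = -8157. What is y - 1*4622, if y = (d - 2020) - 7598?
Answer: -36637/2 ≈ -18319.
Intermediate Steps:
d = -8157/2 (d = (½)*(-8157) = -8157/2 ≈ -4078.5)
y = -27393/2 (y = (-8157/2 - 2020) - 7598 = -12197/2 - 7598 = -27393/2 ≈ -13697.)
y - 1*4622 = -27393/2 - 1*4622 = -27393/2 - 4622 = -36637/2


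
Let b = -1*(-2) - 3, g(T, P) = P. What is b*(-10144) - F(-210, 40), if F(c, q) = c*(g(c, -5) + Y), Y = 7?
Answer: 10564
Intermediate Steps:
b = -1 (b = 2 - 3 = -1)
F(c, q) = 2*c (F(c, q) = c*(-5 + 7) = c*2 = 2*c)
b*(-10144) - F(-210, 40) = -1*(-10144) - 2*(-210) = 10144 - 1*(-420) = 10144 + 420 = 10564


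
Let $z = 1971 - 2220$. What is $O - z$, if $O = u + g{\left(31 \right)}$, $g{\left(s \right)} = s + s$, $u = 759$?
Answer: $1070$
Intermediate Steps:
$z = -249$
$g{\left(s \right)} = 2 s$
$O = 821$ ($O = 759 + 2 \cdot 31 = 759 + 62 = 821$)
$O - z = 821 - -249 = 821 + 249 = 1070$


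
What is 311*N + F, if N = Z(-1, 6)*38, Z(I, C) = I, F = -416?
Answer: -12234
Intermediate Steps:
N = -38 (N = -1*38 = -38)
311*N + F = 311*(-38) - 416 = -11818 - 416 = -12234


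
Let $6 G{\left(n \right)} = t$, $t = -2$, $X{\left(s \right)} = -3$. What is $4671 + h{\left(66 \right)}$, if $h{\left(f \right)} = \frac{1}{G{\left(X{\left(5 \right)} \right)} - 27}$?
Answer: $\frac{383019}{82} \approx 4671.0$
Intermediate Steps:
$G{\left(n \right)} = - \frac{1}{3}$ ($G{\left(n \right)} = \frac{1}{6} \left(-2\right) = - \frac{1}{3}$)
$h{\left(f \right)} = - \frac{3}{82}$ ($h{\left(f \right)} = \frac{1}{- \frac{1}{3} - 27} = \frac{1}{- \frac{82}{3}} = - \frac{3}{82}$)
$4671 + h{\left(66 \right)} = 4671 - \frac{3}{82} = \frac{383019}{82}$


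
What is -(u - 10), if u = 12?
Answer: -2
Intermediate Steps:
-(u - 10) = -(12 - 10) = -1*2 = -2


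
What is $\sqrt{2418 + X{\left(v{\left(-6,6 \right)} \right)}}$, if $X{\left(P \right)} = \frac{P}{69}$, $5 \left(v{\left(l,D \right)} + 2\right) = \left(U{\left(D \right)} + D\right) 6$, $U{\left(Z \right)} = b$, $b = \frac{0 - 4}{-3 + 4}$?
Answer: $\frac{2 \sqrt{71950785}}{345} \approx 49.173$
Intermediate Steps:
$b = -4$ ($b = - \frac{4}{1} = \left(-4\right) 1 = -4$)
$U{\left(Z \right)} = -4$
$v{\left(l,D \right)} = - \frac{34}{5} + \frac{6 D}{5}$ ($v{\left(l,D \right)} = -2 + \frac{\left(-4 + D\right) 6}{5} = -2 + \frac{-24 + 6 D}{5} = -2 + \left(- \frac{24}{5} + \frac{6 D}{5}\right) = - \frac{34}{5} + \frac{6 D}{5}$)
$X{\left(P \right)} = \frac{P}{69}$ ($X{\left(P \right)} = P \frac{1}{69} = \frac{P}{69}$)
$\sqrt{2418 + X{\left(v{\left(-6,6 \right)} \right)}} = \sqrt{2418 + \frac{- \frac{34}{5} + \frac{6}{5} \cdot 6}{69}} = \sqrt{2418 + \frac{- \frac{34}{5} + \frac{36}{5}}{69}} = \sqrt{2418 + \frac{1}{69} \cdot \frac{2}{5}} = \sqrt{2418 + \frac{2}{345}} = \sqrt{\frac{834212}{345}} = \frac{2 \sqrt{71950785}}{345}$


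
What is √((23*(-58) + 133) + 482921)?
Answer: 2*√120430 ≈ 694.06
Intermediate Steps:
√((23*(-58) + 133) + 482921) = √((-1334 + 133) + 482921) = √(-1201 + 482921) = √481720 = 2*√120430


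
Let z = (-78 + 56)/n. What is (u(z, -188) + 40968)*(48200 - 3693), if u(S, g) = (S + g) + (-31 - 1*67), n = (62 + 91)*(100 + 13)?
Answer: 31304046339532/17289 ≈ 1.8106e+9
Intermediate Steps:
n = 17289 (n = 153*113 = 17289)
z = -22/17289 (z = (-78 + 56)/17289 = -22*1/17289 = -22/17289 ≈ -0.0012725)
u(S, g) = -98 + S + g (u(S, g) = (S + g) + (-31 - 67) = (S + g) - 98 = -98 + S + g)
(u(z, -188) + 40968)*(48200 - 3693) = ((-98 - 22/17289 - 188) + 40968)*(48200 - 3693) = (-4944676/17289 + 40968)*44507 = (703351076/17289)*44507 = 31304046339532/17289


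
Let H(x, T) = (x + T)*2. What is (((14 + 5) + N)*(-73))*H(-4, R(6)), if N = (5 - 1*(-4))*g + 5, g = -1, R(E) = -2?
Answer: 13140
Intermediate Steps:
H(x, T) = 2*T + 2*x (H(x, T) = (T + x)*2 = 2*T + 2*x)
N = -4 (N = (5 - 1*(-4))*(-1) + 5 = (5 + 4)*(-1) + 5 = 9*(-1) + 5 = -9 + 5 = -4)
(((14 + 5) + N)*(-73))*H(-4, R(6)) = (((14 + 5) - 4)*(-73))*(2*(-2) + 2*(-4)) = ((19 - 4)*(-73))*(-4 - 8) = (15*(-73))*(-12) = -1095*(-12) = 13140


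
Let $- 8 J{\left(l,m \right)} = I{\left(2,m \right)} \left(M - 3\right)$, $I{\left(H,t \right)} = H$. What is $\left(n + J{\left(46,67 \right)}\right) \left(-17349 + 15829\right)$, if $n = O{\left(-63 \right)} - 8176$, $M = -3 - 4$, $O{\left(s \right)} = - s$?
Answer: $12327960$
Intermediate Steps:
$M = -7$ ($M = -3 - 4 = -7$)
$n = -8113$ ($n = \left(-1\right) \left(-63\right) - 8176 = 63 - 8176 = -8113$)
$J{\left(l,m \right)} = \frac{5}{2}$ ($J{\left(l,m \right)} = - \frac{2 \left(-7 - 3\right)}{8} = - \frac{2 \left(-10\right)}{8} = \left(- \frac{1}{8}\right) \left(-20\right) = \frac{5}{2}$)
$\left(n + J{\left(46,67 \right)}\right) \left(-17349 + 15829\right) = \left(-8113 + \frac{5}{2}\right) \left(-17349 + 15829\right) = \left(- \frac{16221}{2}\right) \left(-1520\right) = 12327960$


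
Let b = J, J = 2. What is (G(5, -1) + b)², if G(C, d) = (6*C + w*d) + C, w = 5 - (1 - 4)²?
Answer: 1681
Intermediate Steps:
w = -4 (w = 5 - 1*(-3)² = 5 - 1*9 = 5 - 9 = -4)
b = 2
G(C, d) = -4*d + 7*C (G(C, d) = (6*C - 4*d) + C = (-4*d + 6*C) + C = -4*d + 7*C)
(G(5, -1) + b)² = ((-4*(-1) + 7*5) + 2)² = ((4 + 35) + 2)² = (39 + 2)² = 41² = 1681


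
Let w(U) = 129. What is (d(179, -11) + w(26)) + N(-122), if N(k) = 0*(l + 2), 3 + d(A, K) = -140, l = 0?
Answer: -14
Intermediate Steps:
d(A, K) = -143 (d(A, K) = -3 - 140 = -143)
N(k) = 0 (N(k) = 0*(0 + 2) = 0*2 = 0)
(d(179, -11) + w(26)) + N(-122) = (-143 + 129) + 0 = -14 + 0 = -14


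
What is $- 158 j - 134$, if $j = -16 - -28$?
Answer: $-2030$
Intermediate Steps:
$j = 12$ ($j = -16 + 28 = 12$)
$- 158 j - 134 = \left(-158\right) 12 - 134 = -1896 - 134 = -2030$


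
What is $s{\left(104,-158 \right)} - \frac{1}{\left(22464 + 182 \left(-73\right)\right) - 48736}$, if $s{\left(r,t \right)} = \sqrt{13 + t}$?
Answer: $\frac{1}{39558} + i \sqrt{145} \approx 2.5279 \cdot 10^{-5} + 12.042 i$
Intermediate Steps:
$s{\left(104,-158 \right)} - \frac{1}{\left(22464 + 182 \left(-73\right)\right) - 48736} = \sqrt{13 - 158} - \frac{1}{\left(22464 + 182 \left(-73\right)\right) - 48736} = \sqrt{-145} - \frac{1}{\left(22464 - 13286\right) - 48736} = i \sqrt{145} - \frac{1}{9178 - 48736} = i \sqrt{145} - \frac{1}{-39558} = i \sqrt{145} - - \frac{1}{39558} = i \sqrt{145} + \frac{1}{39558} = \frac{1}{39558} + i \sqrt{145}$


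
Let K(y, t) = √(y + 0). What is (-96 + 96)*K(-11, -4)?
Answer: 0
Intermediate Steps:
K(y, t) = √y
(-96 + 96)*K(-11, -4) = (-96 + 96)*√(-11) = 0*(I*√11) = 0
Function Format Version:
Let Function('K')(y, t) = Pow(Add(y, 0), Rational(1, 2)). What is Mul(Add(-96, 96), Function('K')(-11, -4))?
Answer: 0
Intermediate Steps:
Function('K')(y, t) = Pow(y, Rational(1, 2))
Mul(Add(-96, 96), Function('K')(-11, -4)) = Mul(Add(-96, 96), Pow(-11, Rational(1, 2))) = Mul(0, Mul(I, Pow(11, Rational(1, 2)))) = 0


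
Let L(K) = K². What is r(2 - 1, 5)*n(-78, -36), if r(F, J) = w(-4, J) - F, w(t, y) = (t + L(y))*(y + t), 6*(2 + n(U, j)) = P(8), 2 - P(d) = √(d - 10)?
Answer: -100/3 - 10*I*√2/3 ≈ -33.333 - 4.714*I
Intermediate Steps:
P(d) = 2 - √(-10 + d) (P(d) = 2 - √(d - 10) = 2 - √(-10 + d))
n(U, j) = -5/3 - I*√2/6 (n(U, j) = -2 + (2 - √(-10 + 8))/6 = -2 + (2 - √(-2))/6 = -2 + (2 - I*√2)/6 = -2 + (⅓ - I*√2/6) = -5/3 - I*√2/6)
w(t, y) = (t + y)*(t + y²) (w(t, y) = (t + y²)*(y + t) = (t + y²)*(t + y) = (t + y)*(t + y²))
r(F, J) = 16 + J³ - F - 4*J - 4*J² (r(F, J) = ((-4)² + J³ - 4*J - 4*J²) - F = (16 + J³ - 4*J - 4*J²) - F = 16 + J³ - F - 4*J - 4*J²)
r(2 - 1, 5)*n(-78, -36) = (16 + 5³ - (2 - 1) - 4*5 - 4*5²)*(-5/3 - I*√2/6) = (16 + 125 - 1*1 - 20 - 4*25)*(-5/3 - I*√2/6) = (16 + 125 - 1 - 20 - 100)*(-5/3 - I*√2/6) = 20*(-5/3 - I*√2/6) = -100/3 - 10*I*√2/3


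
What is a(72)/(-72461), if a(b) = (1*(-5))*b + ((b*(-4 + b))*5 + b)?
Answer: -24192/72461 ≈ -0.33386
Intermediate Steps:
a(b) = -4*b + 5*b*(-4 + b) (a(b) = -5*b + (5*b*(-4 + b) + b) = -5*b + (b + 5*b*(-4 + b)) = -4*b + 5*b*(-4 + b))
a(72)/(-72461) = (72*(-24 + 5*72))/(-72461) = (72*(-24 + 360))*(-1/72461) = (72*336)*(-1/72461) = 24192*(-1/72461) = -24192/72461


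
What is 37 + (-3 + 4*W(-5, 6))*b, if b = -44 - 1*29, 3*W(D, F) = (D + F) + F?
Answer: -1276/3 ≈ -425.33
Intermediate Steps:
W(D, F) = D/3 + 2*F/3 (W(D, F) = ((D + F) + F)/3 = (D + 2*F)/3 = D/3 + 2*F/3)
b = -73 (b = -44 - 29 = -73)
37 + (-3 + 4*W(-5, 6))*b = 37 + (-3 + 4*((1/3)*(-5) + (2/3)*6))*(-73) = 37 + (-3 + 4*(-5/3 + 4))*(-73) = 37 + (-3 + 4*(7/3))*(-73) = 37 + (-3 + 28/3)*(-73) = 37 + (19/3)*(-73) = 37 - 1387/3 = -1276/3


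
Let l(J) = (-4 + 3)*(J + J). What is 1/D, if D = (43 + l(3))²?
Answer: 1/1369 ≈ 0.00073046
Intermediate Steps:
l(J) = -2*J
D = 1369 (D = (43 - 2*3)² = (43 - 6)² = 37² = 1369)
1/D = 1/1369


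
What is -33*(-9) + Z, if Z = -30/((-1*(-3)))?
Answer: 287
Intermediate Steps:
Z = -10 (Z = -30/3 = -30*⅓ = -10)
-33*(-9) + Z = -33*(-9) - 10 = 297 - 10 = 287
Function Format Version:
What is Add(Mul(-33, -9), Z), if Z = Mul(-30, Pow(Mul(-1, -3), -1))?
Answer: 287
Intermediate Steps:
Z = -10 (Z = Mul(-30, Pow(3, -1)) = Mul(-30, Rational(1, 3)) = -10)
Add(Mul(-33, -9), Z) = Add(Mul(-33, -9), -10) = Add(297, -10) = 287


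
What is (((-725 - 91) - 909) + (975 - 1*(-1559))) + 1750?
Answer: 2559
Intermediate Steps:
(((-725 - 91) - 909) + (975 - 1*(-1559))) + 1750 = ((-816 - 909) + (975 + 1559)) + 1750 = (-1725 + 2534) + 1750 = 809 + 1750 = 2559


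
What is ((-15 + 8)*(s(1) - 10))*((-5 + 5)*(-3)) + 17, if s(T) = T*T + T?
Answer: 17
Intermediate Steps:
s(T) = T + T**2 (s(T) = T**2 + T = T + T**2)
((-15 + 8)*(s(1) - 10))*((-5 + 5)*(-3)) + 17 = ((-15 + 8)*(1*(1 + 1) - 10))*((-5 + 5)*(-3)) + 17 = (-7*(1*2 - 10))*(0*(-3)) + 17 = -7*(2 - 10)*0 + 17 = -7*(-8)*0 + 17 = 56*0 + 17 = 0 + 17 = 17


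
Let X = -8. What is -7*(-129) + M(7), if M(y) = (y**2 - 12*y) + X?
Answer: 860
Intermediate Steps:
M(y) = -8 + y**2 - 12*y (M(y) = (y**2 - 12*y) - 8 = -8 + y**2 - 12*y)
-7*(-129) + M(7) = -7*(-129) + (-8 + 7**2 - 12*7) = 903 + (-8 + 49 - 84) = 903 - 43 = 860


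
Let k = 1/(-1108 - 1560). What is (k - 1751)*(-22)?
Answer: 51388359/1334 ≈ 38522.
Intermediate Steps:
k = -1/2668 (k = 1/(-2668) = -1/2668 ≈ -0.00037481)
(k - 1751)*(-22) = (-1/2668 - 1751)*(-22) = -4671669/2668*(-22) = 51388359/1334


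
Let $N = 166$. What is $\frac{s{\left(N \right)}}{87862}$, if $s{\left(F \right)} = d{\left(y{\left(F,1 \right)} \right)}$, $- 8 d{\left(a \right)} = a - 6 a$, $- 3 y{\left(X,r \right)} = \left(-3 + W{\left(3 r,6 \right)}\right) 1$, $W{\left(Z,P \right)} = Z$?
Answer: $0$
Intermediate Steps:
$y{\left(X,r \right)} = 1 - r$ ($y{\left(X,r \right)} = - \frac{\left(-3 + 3 r\right) 1}{3} = - \frac{-3 + 3 r}{3} = 1 - r$)
$d{\left(a \right)} = \frac{5 a}{8}$ ($d{\left(a \right)} = - \frac{a - 6 a}{8} = - \frac{\left(-5\right) a}{8} = \frac{5 a}{8}$)
$s{\left(F \right)} = 0$ ($s{\left(F \right)} = \frac{5 \left(1 - 1\right)}{8} = \frac{5}{8} \cdot 0 = 0$)
$\frac{s{\left(N \right)}}{87862} = \frac{0}{87862} = 0 \cdot \frac{1}{87862} = 0$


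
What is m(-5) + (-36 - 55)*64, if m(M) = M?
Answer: -5829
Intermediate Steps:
m(-5) + (-36 - 55)*64 = -5 + (-36 - 55)*64 = -5 - 91*64 = -5 - 5824 = -5829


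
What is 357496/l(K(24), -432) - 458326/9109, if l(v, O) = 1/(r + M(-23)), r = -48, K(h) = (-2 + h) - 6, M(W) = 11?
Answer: -120488407694/9109 ≈ -1.3227e+7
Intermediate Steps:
K(h) = -8 + h
l(v, O) = -1/37 (l(v, O) = 1/(-48 + 11) = 1/(-37) = -1/37)
357496/l(K(24), -432) - 458326/9109 = 357496/(-1/37) - 458326/9109 = 357496*(-37) - 458326*1/9109 = -13227352 - 458326/9109 = -120488407694/9109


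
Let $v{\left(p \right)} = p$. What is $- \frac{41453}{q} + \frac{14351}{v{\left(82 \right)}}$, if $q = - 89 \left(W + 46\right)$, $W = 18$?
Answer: $\frac{42571221}{233536} \approx 182.29$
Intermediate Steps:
$q = -5696$ ($q = - 89 \left(18 + 46\right) = \left(-89\right) 64 = -5696$)
$- \frac{41453}{q} + \frac{14351}{v{\left(82 \right)}} = - \frac{41453}{-5696} + \frac{14351}{82} = \left(-41453\right) \left(- \frac{1}{5696}\right) + 14351 \cdot \frac{1}{82} = \frac{41453}{5696} + \frac{14351}{82} = \frac{42571221}{233536}$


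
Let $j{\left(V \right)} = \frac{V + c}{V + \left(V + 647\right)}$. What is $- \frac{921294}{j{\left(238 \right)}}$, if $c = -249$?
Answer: $94055742$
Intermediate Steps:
$j{\left(V \right)} = \frac{-249 + V}{647 + 2 V}$ ($j{\left(V \right)} = \frac{V - 249}{V + \left(V + 647\right)} = \frac{-249 + V}{V + \left(647 + V\right)} = \frac{-249 + V}{647 + 2 V}$)
$- \frac{921294}{j{\left(238 \right)}} = - \frac{921294}{\frac{1}{647 + 2 \cdot 238} \left(-249 + 238\right)} = - \frac{921294}{\frac{1}{647 + 476} \left(-11\right)} = - \frac{921294}{\frac{1}{1123} \left(-11\right)} = - \frac{921294}{- \frac{11}{1123}} = \left(-921294\right) \left(- \frac{1123}{11}\right) = 94055742$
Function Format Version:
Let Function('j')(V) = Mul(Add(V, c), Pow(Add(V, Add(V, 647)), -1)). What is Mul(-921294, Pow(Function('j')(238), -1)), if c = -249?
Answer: 94055742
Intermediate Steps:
Function('j')(V) = Mul(Pow(Add(647, Mul(2, V)), -1), Add(-249, V)) (Function('j')(V) = Mul(Add(V, -249), Pow(Add(V, Add(V, 647)), -1)) = Mul(Add(-249, V), Pow(Add(V, Add(647, V)), -1)) = Mul(Add(-249, V), Pow(Add(647, Mul(2, V)), -1)) = Mul(Pow(Add(647, Mul(2, V)), -1), Add(-249, V)))
Mul(-921294, Pow(Function('j')(238), -1)) = Mul(-921294, Pow(Mul(Pow(Add(647, Mul(2, 238)), -1), Add(-249, 238)), -1)) = Mul(-921294, Pow(Mul(Pow(Add(647, 476), -1), -11), -1)) = Mul(-921294, Pow(Mul(Pow(1123, -1), -11), -1)) = Mul(-921294, Pow(Mul(Rational(1, 1123), -11), -1)) = Mul(-921294, Pow(Rational(-11, 1123), -1)) = Mul(-921294, Rational(-1123, 11)) = 94055742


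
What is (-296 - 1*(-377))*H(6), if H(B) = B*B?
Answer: 2916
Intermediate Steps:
H(B) = B**2
(-296 - 1*(-377))*H(6) = (-296 - 1*(-377))*6**2 = (-296 + 377)*36 = 81*36 = 2916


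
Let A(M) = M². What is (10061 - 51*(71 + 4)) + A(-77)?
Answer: 12165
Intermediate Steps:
(10061 - 51*(71 + 4)) + A(-77) = (10061 - 51*(71 + 4)) + (-77)² = (10061 - 51*75) + 5929 = (10061 - 3825) + 5929 = 6236 + 5929 = 12165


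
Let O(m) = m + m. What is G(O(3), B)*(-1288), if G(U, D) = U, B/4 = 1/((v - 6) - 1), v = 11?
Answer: -7728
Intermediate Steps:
O(m) = 2*m
B = 1 (B = 4/((11 - 6) - 1) = 4/(5 - 1) = 4/4 = 4*(1/4) = 1)
G(O(3), B)*(-1288) = (2*3)*(-1288) = 6*(-1288) = -7728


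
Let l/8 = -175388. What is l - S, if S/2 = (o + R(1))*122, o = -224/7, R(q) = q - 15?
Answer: -1391880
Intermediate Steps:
l = -1403104 (l = 8*(-175388) = -1403104)
R(q) = -15 + q
o = -32 (o = -224*⅐ = -32)
S = -11224 (S = 2*((-32 + (-15 + 1))*122) = 2*((-32 - 14)*122) = 2*(-46*122) = 2*(-5612) = -11224)
l - S = -1403104 - 1*(-11224) = -1403104 + 11224 = -1391880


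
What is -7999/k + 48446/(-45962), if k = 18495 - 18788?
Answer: 176727680/6733433 ≈ 26.246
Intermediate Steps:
k = -293
-7999/k + 48446/(-45962) = -7999/(-293) + 48446/(-45962) = -7999*(-1/293) + 48446*(-1/45962) = 7999/293 - 24223/22981 = 176727680/6733433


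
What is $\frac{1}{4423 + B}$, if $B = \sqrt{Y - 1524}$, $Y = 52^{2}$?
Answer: $\frac{4423}{19561749} - \frac{2 \sqrt{295}}{19561749} \approx 0.00022435$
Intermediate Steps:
$Y = 2704$
$B = 2 \sqrt{295}$ ($B = \sqrt{2704 - 1524} = \sqrt{1180} = 2 \sqrt{295} \approx 34.351$)
$\frac{1}{4423 + B} = \frac{1}{4423 + 2 \sqrt{295}}$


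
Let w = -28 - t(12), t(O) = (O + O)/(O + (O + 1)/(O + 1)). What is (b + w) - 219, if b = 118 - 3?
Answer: -1740/13 ≈ -133.85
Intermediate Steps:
t(O) = 2*O/(1 + O) (t(O) = (2*O)/(O + (1 + O)/(1 + O)) = (2*O)/(O + 1) = (2*O)/(1 + O) = 2*O/(1 + O))
b = 115
w = -388/13 (w = -28 - 2*12/(1 + 12) = -28 - 2*12/13 = -28 - 1*24/13 = -28 - 24/13 = -388/13 ≈ -29.846)
(b + w) - 219 = (115 - 388/13) - 219 = 1107/13 - 219 = -1740/13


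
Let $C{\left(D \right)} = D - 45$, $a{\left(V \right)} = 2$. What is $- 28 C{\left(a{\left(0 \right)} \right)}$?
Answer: $1204$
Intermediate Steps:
$C{\left(D \right)} = -45 + D$
$- 28 C{\left(a{\left(0 \right)} \right)} = - 28 \left(-45 + 2\right) = \left(-28\right) \left(-43\right) = 1204$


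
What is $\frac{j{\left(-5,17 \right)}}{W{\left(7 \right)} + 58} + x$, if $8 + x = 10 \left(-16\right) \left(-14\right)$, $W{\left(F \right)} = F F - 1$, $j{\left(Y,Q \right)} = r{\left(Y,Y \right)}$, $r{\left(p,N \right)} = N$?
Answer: $\frac{236587}{106} \approx 2232.0$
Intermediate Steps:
$j{\left(Y,Q \right)} = Y$
$W{\left(F \right)} = -1 + F^{2}$ ($W{\left(F \right)} = F^{2} - 1 = -1 + F^{2}$)
$x = 2232$ ($x = -8 + 10 \left(-16\right) \left(-14\right) = -8 - -2240 = -8 + 2240 = 2232$)
$\frac{j{\left(-5,17 \right)}}{W{\left(7 \right)} + 58} + x = - \frac{5}{\left(-1 + 7^{2}\right) + 58} + 2232 = - \frac{5}{\left(-1 + 49\right) + 58} + 2232 = - \frac{5}{48 + 58} + 2232 = - \frac{5}{106} + 2232 = \frac{236587}{106}$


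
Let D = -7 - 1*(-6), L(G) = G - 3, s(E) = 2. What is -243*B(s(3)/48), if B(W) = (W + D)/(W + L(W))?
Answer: -5589/70 ≈ -79.843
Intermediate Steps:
L(G) = -3 + G
D = -1 (D = -7 + 6 = -1)
B(W) = (-1 + W)/(-3 + 2*W) (B(W) = (W - 1)/(W + (-3 + W)) = (-1 + W)/(-3 + 2*W))
-243*B(s(3)/48) = -243*(-1 + 2/48)/(-3 + 2*(2/48)) = -243*(-1 + 2*(1/48))/(-3 + 2*(2*(1/48))) = -243*(-1 + 1/24)/(-3 + 2*(1/24)) = -243*(-23)/((-3 + 1/12)*24) = -243*(-23)/((-35/12)*24) = -(-2916)*(-23)/(35*24) = -243*23/70 = -5589/70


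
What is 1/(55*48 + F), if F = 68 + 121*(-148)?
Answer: -1/15200 ≈ -6.5789e-5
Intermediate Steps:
F = -17840 (F = 68 - 17908 = -17840)
1/(55*48 + F) = 1/(55*48 - 17840) = 1/(2640 - 17840) = 1/(-15200) = -1/15200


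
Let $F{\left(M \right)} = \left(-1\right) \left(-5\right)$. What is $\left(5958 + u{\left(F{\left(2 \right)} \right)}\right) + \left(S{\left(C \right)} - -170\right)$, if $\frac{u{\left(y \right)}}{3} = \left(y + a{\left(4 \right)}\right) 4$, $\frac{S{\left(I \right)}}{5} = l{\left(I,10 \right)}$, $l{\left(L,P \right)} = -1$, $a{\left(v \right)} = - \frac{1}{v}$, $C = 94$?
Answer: $6180$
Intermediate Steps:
$S{\left(I \right)} = -5$ ($S{\left(I \right)} = 5 \left(-1\right) = -5$)
$F{\left(M \right)} = 5$
$u{\left(y \right)} = -3 + 12 y$ ($u{\left(y \right)} = 3 \left(y - \frac{1}{4}\right) 4 = 3 \left(- \frac{1}{4} + y\right) 4 = 3 \left(-1 + 4 y\right) = -3 + 12 y$)
$\left(5958 + u{\left(F{\left(2 \right)} \right)}\right) + \left(S{\left(C \right)} - -170\right) = \left(5958 + \left(-3 + 12 \cdot 5\right)\right) - -165 = \left(5958 + \left(-3 + 60\right)\right) + \left(-5 + 170\right) = \left(5958 + 57\right) + 165 = 6015 + 165 = 6180$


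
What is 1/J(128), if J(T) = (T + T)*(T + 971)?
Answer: 1/281344 ≈ 3.5544e-6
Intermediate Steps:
J(T) = 2*T*(971 + T) (J(T) = (2*T)*(971 + T) = 2*T*(971 + T))
1/J(128) = 1/(2*128*(971 + 128)) = 1/(2*128*1099) = 1/281344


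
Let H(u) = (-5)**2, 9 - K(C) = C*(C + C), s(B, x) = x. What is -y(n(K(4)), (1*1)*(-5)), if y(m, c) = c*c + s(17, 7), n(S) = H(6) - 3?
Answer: -32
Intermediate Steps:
K(C) = 9 - 2*C**2 (K(C) = 9 - C*(C + C) = 9 - C*2*C = 9 - 2*C**2)
H(u) = 25
n(S) = 22 (n(S) = 25 - 3 = 22)
y(m, c) = 7 + c**2 (y(m, c) = c*c + 7 = c**2 + 7 = 7 + c**2)
-y(n(K(4)), (1*1)*(-5)) = -(7 + ((1*1)*(-5))**2) = -(7 + (1*(-5))**2) = -(7 + (-5)**2) = -(7 + 25) = -1*32 = -32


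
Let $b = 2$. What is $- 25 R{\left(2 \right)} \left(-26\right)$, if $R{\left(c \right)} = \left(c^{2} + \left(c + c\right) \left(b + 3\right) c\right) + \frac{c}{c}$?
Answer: $29250$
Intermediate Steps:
$R{\left(c \right)} = 1 + 11 c^{2}$ ($R{\left(c \right)} = \left(c^{2} + \left(c + c\right) \left(2 + 3\right) c\right) + \frac{c}{c} = \left(c^{2} + 2 c 5 c\right) + 1 = \left(c^{2} + 10 c c\right) + 1 = \left(c^{2} + 10 c^{2}\right) + 1 = 11 c^{2} + 1 = 1 + 11 c^{2}$)
$- 25 R{\left(2 \right)} \left(-26\right) = - 25 \left(1 + 11 \cdot 2^{2}\right) \left(-26\right) = - 25 \left(1 + 11 \cdot 4\right) \left(-26\right) = - 25 \left(1 + 44\right) \left(-26\right) = \left(-25\right) 45 \left(-26\right) = \left(-1125\right) \left(-26\right) = 29250$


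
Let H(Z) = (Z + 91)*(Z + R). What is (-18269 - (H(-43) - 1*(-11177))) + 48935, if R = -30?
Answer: 22993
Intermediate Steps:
H(Z) = (-30 + Z)*(91 + Z) (H(Z) = (Z + 91)*(Z - 30) = (91 + Z)*(-30 + Z) = (-30 + Z)*(91 + Z))
(-18269 - (H(-43) - 1*(-11177))) + 48935 = (-18269 - ((-2730 + (-43)² + 61*(-43)) - 1*(-11177))) + 48935 = (-18269 - ((-2730 + 1849 - 2623) + 11177)) + 48935 = (-18269 - (-3504 + 11177)) + 48935 = (-18269 - 1*7673) + 48935 = (-18269 - 7673) + 48935 = -25942 + 48935 = 22993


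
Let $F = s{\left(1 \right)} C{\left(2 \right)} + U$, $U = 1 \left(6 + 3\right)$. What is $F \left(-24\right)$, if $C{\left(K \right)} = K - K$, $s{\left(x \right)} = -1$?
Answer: $-216$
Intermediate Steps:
$C{\left(K \right)} = 0$
$U = 9$ ($U = 1 \cdot 9 = 9$)
$F = 9$ ($F = \left(-1\right) 0 + 9 = 0 + 9 = 9$)
$F \left(-24\right) = 9 \left(-24\right) = -216$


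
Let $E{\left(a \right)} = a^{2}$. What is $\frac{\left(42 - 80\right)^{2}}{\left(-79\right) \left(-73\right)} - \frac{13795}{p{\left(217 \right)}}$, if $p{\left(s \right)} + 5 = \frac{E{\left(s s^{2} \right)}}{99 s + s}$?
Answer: $\frac{694801727099008}{2774908199438819} \approx 0.25039$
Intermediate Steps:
$p{\left(s \right)} = -5 + \frac{s^{5}}{100}$ ($p{\left(s \right)} = -5 + \frac{\left(s s^{2}\right)^{2}}{99 s + s} = -5 + \frac{\left(s^{3}\right)^{2}}{100 s} = -5 + s^{6} \frac{1}{100 s} = -5 + \frac{s^{5}}{100}$)
$\frac{\left(42 - 80\right)^{2}}{\left(-79\right) \left(-73\right)} - \frac{13795}{p{\left(217 \right)}} = \frac{\left(42 - 80\right)^{2}}{\left(-79\right) \left(-73\right)} - \frac{13795}{-5 + \frac{217^{5}}{100}} = \frac{\left(-38\right)^{2}}{5767} - \frac{13795}{-5 + \frac{1}{100} \cdot 481170140857} = 1444 \cdot \frac{1}{5767} - \frac{13795}{-5 + \frac{481170140857}{100}} = \frac{1444}{5767} - \frac{13795}{\frac{481170140357}{100}} = \frac{1444}{5767} - \frac{1379500}{481170140357} = \frac{694801727099008}{2774908199438819}$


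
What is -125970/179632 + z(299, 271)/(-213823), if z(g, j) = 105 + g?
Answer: -13503927319/19204726568 ≈ -0.70316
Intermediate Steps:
-125970/179632 + z(299, 271)/(-213823) = -125970/179632 + (105 + 299)/(-213823) = -125970*1/179632 + 404*(-1/213823) = -62985/89816 - 404/213823 = -13503927319/19204726568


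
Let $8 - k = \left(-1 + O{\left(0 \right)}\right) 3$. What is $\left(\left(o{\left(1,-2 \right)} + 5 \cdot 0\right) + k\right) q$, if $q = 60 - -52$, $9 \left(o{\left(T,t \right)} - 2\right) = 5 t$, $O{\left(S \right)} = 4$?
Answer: $- \frac{112}{9} \approx -12.444$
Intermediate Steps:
$o{\left(T,t \right)} = 2 + \frac{5 t}{9}$
$q = 112$ ($q = 60 + 52 = 112$)
$k = -1$ ($k = 8 - \left(-1 + 4\right) 3 = 8 - 3 \cdot 3 = 8 - 9 = -1$)
$\left(\left(o{\left(1,-2 \right)} + 5 \cdot 0\right) + k\right) q = \left(\left(\left(2 + \frac{5}{9} \left(-2\right)\right) + 5 \cdot 0\right) - 1\right) 112 = \left(\left(\left(2 - \frac{10}{9}\right) + 0\right) - 1\right) 112 = \left(\left(\frac{8}{9} + 0\right) - 1\right) 112 = \left(\frac{8}{9} - 1\right) 112 = \left(- \frac{1}{9}\right) 112 = - \frac{112}{9}$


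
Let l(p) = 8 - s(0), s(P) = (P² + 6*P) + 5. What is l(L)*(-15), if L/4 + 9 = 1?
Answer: -45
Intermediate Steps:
L = -32 (L = -36 + 4*1 = -36 + 4 = -32)
s(P) = 5 + P² + 6*P
l(p) = 3 (l(p) = 8 - (5 + 0² + 6*0) = 8 - (5 + 0 + 0) = 8 - 1*5 = 8 - 5 = 3)
l(L)*(-15) = 3*(-15) = -45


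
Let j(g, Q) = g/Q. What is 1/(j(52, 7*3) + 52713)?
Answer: 21/1107025 ≈ 1.8970e-5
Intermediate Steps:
1/(j(52, 7*3) + 52713) = 1/(52/((7*3)) + 52713) = 1/(52/21 + 52713) = 1/(1107025/21) = 21/1107025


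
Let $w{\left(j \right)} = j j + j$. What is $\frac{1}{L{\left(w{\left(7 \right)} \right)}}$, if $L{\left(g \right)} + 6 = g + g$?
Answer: $\frac{1}{106} \approx 0.009434$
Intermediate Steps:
$w{\left(j \right)} = j + j^{2}$ ($w{\left(j \right)} = j^{2} + j = j + j^{2}$)
$L{\left(g \right)} = -6 + 2 g$ ($L{\left(g \right)} = -6 + \left(g + g\right) = -6 + 2 g$)
$\frac{1}{L{\left(w{\left(7 \right)} \right)}} = \frac{1}{-6 + 2 \cdot 7 \left(1 + 7\right)} = \frac{1}{-6 + 2 \cdot 7 \cdot 8} = \frac{1}{-6 + 2 \cdot 56} = \frac{1}{-6 + 112} = \frac{1}{106}$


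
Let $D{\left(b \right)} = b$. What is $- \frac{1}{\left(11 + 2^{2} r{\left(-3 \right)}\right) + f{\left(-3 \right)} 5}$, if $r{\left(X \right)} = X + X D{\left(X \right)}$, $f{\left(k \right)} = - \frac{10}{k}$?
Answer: $- \frac{3}{155} \approx -0.019355$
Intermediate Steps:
$r{\left(X \right)} = X + X^{2}$ ($r{\left(X \right)} = X + X X = X + X^{2}$)
$- \frac{1}{\left(11 + 2^{2} r{\left(-3 \right)}\right) + f{\left(-3 \right)} 5} = - \frac{1}{\left(11 + 2^{2} \left(- 3 \left(1 - 3\right)\right)\right) + - \frac{10}{-3} \cdot 5} = - \frac{1}{\left(11 + 4 \left(\left(-3\right) \left(-2\right)\right)\right) + \left(-10\right) \left(- \frac{1}{3}\right) 5} = - \frac{1}{\left(11 + 4 \cdot 6\right) + \frac{10}{3} \cdot 5} = - \frac{1}{\left(11 + 24\right) + \frac{50}{3}} = - \frac{1}{35 + \frac{50}{3}} = - \frac{1}{\frac{155}{3}} = \left(-1\right) \frac{3}{155} = - \frac{3}{155}$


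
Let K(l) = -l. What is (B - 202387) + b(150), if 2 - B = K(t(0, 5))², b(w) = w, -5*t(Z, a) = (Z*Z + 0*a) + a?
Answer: -202236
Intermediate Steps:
t(Z, a) = -a/5 - Z²/5 (t(Z, a) = -((Z*Z + 0*a) + a)/5 = -((Z² + 0) + a)/5 = -(Z² + a)/5 = -(a + Z²)/5 = -a/5 - Z²/5)
B = 1 (B = 2 - (-(-⅕*5 - ⅕*0²))² = 2 - (-(-1 - ⅕*0))² = 2 - (-(-1 + 0))² = 2 - (-1*(-1))² = 2 - 1*1² = 2 - 1*1 = 2 - 1 = 1)
(B - 202387) + b(150) = (1 - 202387) + 150 = -202386 + 150 = -202236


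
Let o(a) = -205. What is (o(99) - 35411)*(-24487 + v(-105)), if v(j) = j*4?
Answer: 887087712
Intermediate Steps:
v(j) = 4*j
(o(99) - 35411)*(-24487 + v(-105)) = (-205 - 35411)*(-24487 + 4*(-105)) = -35616*(-24487 - 420) = -35616*(-24907) = 887087712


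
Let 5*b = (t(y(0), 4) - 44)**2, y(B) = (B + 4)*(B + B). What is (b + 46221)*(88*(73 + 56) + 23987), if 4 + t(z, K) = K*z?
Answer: 8248440651/5 ≈ 1.6497e+9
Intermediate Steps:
y(B) = 2*B*(4 + B) (y(B) = (4 + B)*(2*B) = 2*B*(4 + B))
t(z, K) = -4 + K*z
b = 2304/5 (b = ((-4 + 4*(2*0*(4 + 0))) - 44)**2/5 = ((-4 + 4*(2*0*4)) - 44)**2/5 = ((-4 + 4*0) - 44)**2/5 = ((-4 + 0) - 44)**2/5 = (-4 - 44)**2/5 = (1/5)*(-48)**2 = (1/5)*2304 = 2304/5 ≈ 460.80)
(b + 46221)*(88*(73 + 56) + 23987) = (2304/5 + 46221)*(88*(73 + 56) + 23987) = 233409*(88*129 + 23987)/5 = 233409*(11352 + 23987)/5 = (233409/5)*35339 = 8248440651/5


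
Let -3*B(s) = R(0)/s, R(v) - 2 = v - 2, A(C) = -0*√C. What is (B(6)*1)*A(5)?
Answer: 0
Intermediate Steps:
A(C) = 0 (A(C) = -4*0 = 0)
R(v) = v (R(v) = 2 + (v - 2) = 2 + (-2 + v) = v)
B(s) = 0 (B(s) = -0/s = -⅓*0 = 0)
(B(6)*1)*A(5) = (0*1)*0 = 0*0 = 0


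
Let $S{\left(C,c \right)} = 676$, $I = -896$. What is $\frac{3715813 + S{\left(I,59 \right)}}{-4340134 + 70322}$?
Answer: $- \frac{3716489}{4269812} \approx -0.87041$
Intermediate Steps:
$\frac{3715813 + S{\left(I,59 \right)}}{-4340134 + 70322} = \frac{3715813 + 676}{-4340134 + 70322} = \frac{3716489}{-4269812} = 3716489 \left(- \frac{1}{4269812}\right) = - \frac{3716489}{4269812}$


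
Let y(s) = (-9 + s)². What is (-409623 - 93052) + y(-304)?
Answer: -404706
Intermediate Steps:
(-409623 - 93052) + y(-304) = (-409623 - 93052) + (-9 - 304)² = -502675 + (-313)² = -502675 + 97969 = -404706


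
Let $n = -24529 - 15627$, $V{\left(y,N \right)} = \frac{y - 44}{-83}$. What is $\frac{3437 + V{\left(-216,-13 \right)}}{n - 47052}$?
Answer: $- \frac{285531}{7238264} \approx -0.039447$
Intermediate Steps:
$V{\left(y,N \right)} = \frac{44}{83} - \frac{y}{83}$ ($V{\left(y,N \right)} = \left(y - 44\right) \left(- \frac{1}{83}\right) = \left(-44 + y\right) \left(- \frac{1}{83}\right) = \frac{44}{83} - \frac{y}{83}$)
$n = -40156$ ($n = -24529 - 15627 = -40156$)
$\frac{3437 + V{\left(-216,-13 \right)}}{n - 47052} = \frac{3437 + \left(\frac{44}{83} - - \frac{216}{83}\right)}{-40156 - 47052} = \frac{3437 + \left(\frac{44}{83} + \frac{216}{83}\right)}{-87208} = \left(3437 + \frac{260}{83}\right) \left(- \frac{1}{87208}\right) = \frac{285531}{83} \left(- \frac{1}{87208}\right) = - \frac{285531}{7238264}$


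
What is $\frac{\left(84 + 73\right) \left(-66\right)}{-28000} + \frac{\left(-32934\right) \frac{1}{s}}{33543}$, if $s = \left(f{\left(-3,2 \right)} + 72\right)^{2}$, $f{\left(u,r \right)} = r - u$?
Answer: $\frac{4458518597}{12053118000} \approx 0.36991$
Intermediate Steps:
$s = 5929$ ($s = \left(\left(2 - -3\right) + 72\right)^{2} = \left(\left(2 + 3\right) + 72\right)^{2} = \left(5 + 72\right)^{2} = 77^{2} = 5929$)
$\frac{\left(84 + 73\right) \left(-66\right)}{-28000} + \frac{\left(-32934\right) \frac{1}{s}}{33543} = \frac{\left(84 + 73\right) \left(-66\right)}{-28000} + \frac{\left(-32934\right) \frac{1}{5929}}{33543} = 157 \left(-66\right) \left(- \frac{1}{28000}\right) + \left(-32934\right) \frac{1}{5929} \cdot \frac{1}{33543} = \left(-10362\right) \left(- \frac{1}{28000}\right) - \frac{998}{6026559} = \frac{5181}{14000} - \frac{998}{6026559} = \frac{4458518597}{12053118000}$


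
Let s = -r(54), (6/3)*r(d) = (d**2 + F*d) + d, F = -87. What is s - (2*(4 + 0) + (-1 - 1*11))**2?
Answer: 848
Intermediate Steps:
r(d) = d**2/2 - 43*d (r(d) = ((d**2 - 87*d) + d)/2 = (d**2 - 86*d)/2 = d**2/2 - 43*d)
s = 864 (s = -54*(-86 + 54)/2 = -54*(-32)/2 = -1*(-864) = 864)
s - (2*(4 + 0) + (-1 - 1*11))**2 = 864 - (2*(4 + 0) + (-1 - 1*11))**2 = 864 - (2*4 + (-1 - 11))**2 = 864 - (8 - 12)**2 = 864 - 1*(-4)**2 = 864 - 1*16 = 864 - 16 = 848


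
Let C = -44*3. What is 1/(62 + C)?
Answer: -1/70 ≈ -0.014286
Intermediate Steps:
C = -132
1/(62 + C) = 1/(62 - 132) = 1/(-70) = -1/70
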